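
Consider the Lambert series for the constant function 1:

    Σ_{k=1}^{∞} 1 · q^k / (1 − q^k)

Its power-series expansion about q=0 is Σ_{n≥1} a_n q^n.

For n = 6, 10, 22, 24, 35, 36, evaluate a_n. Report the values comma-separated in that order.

n=6: 6·1 3·2 2·3 1·6  f→[1+1+1+1]=4
[q^10] f(1)=1,f(2)=1,f(5)=1,f(10)=1 ⇒ 4
q^22  k|22↦f(k): 1:1 2:1 11:1 22:1  a_22=4
d|24:{1,2,3,4,6,8,12,24}  Σf=1+1+1+1+1+1+1+1=8
d|35:{35,7,5,1}  Σf=1+1+1+1=4
n=36: 1·36 2·18 3·12 4·9 6·6 9·4 12·3 18·2 36·1  f→[1+1+1+1+1+1+1+1+1]=9

4, 4, 4, 8, 4, 9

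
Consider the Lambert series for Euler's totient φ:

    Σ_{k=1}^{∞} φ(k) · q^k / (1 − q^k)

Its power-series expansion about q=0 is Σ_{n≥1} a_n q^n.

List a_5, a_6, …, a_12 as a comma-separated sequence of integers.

n=5: 5·1 1·5  φ→[4+1]=5
n=6: 1·6 2·3 3·2 6·1  φ→[1+1+2+2]=6
d|7:{1,7}  Σφ=1+6=7
n=8: 8·1 4·2 2·4 1·8  φ→[4+2+1+1]=8
q^9  k|9↦φ(k): 9:6 3:2 1:1  a_9=9
d|10:{10,5,2,1}  Σφ=4+4+1+1=10
[q^11] φ(1)=1,φ(11)=10 ⇒ 11
[q^12] φ(12)=4,φ(6)=2,φ(4)=2,φ(3)=2,φ(2)=1,φ(1)=1 ⇒ 12

5, 6, 7, 8, 9, 10, 11, 12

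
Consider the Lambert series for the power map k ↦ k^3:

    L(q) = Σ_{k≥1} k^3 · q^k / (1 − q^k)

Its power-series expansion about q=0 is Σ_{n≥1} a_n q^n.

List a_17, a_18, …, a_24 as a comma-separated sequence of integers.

q^17  k|17↦f(k): 17:4913 1:1  a_17=4914
[q^18] f(1)=1,f(2)=8,f(3)=27,f(6)=216,f(9)=729,f(18)=5832 ⇒ 6813
[q^19] f(19)=6859,f(1)=1 ⇒ 6860
[q^20] f(1)=1,f(2)=8,f(4)=64,f(5)=125,f(10)=1000,f(20)=8000 ⇒ 9198
q^21  k|21↦f(k): 21:9261 7:343 3:27 1:1  a_21=9632
n=22: 22·1 11·2 2·11 1·22  f→[10648+1331+8+1]=11988
n=23: 1·23 23·1  f→[1+12167]=12168
[q^24] f(1)=1,f(2)=8,f(3)=27,f(4)=64,f(6)=216,f(8)=512,f(12)=1728,f(24)=13824 ⇒ 16380

4914, 6813, 6860, 9198, 9632, 11988, 12168, 16380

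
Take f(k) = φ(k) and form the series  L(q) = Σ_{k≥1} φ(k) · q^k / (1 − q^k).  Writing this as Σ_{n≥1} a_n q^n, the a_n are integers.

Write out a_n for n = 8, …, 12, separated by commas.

[q^8] φ(8)=4,φ(4)=2,φ(2)=1,φ(1)=1 ⇒ 8
n=9: 9·1 3·3 1·9  φ→[6+2+1]=9
[q^10] φ(10)=4,φ(5)=4,φ(2)=1,φ(1)=1 ⇒ 10
d|11:{1,11}  Σφ=1+10=11
d|12:{1,2,3,4,6,12}  Σφ=1+1+2+2+2+4=12

8, 9, 10, 11, 12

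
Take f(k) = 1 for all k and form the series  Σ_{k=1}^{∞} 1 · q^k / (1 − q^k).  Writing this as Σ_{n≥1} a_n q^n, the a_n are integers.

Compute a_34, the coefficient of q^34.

d|34:{34,17,2,1}  Σf=1+1+1+1=4

a_34 = 4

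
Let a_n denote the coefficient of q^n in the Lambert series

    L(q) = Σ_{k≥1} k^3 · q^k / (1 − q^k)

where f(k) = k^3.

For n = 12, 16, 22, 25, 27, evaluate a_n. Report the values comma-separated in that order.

d|12:{12,6,4,3,2,1}  Σf=1728+216+64+27+8+1=2044
[q^16] f(1)=1,f(2)=8,f(4)=64,f(8)=512,f(16)=4096 ⇒ 4681
q^22  k|22↦f(k): 22:10648 11:1331 2:8 1:1  a_22=11988
q^25  k|25↦f(k): 1:1 5:125 25:15625  a_25=15751
q^27  k|27↦f(k): 27:19683 9:729 3:27 1:1  a_27=20440

2044, 4681, 11988, 15751, 20440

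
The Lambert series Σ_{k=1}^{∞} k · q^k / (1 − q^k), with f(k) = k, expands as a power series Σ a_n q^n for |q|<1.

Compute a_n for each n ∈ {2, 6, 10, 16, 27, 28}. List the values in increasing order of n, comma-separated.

q^2  k|2↦f(k): 2:2 1:1  a_2=3
n=6: 1·6 2·3 3·2 6·1  f→[1+2+3+6]=12
q^10  k|10↦f(k): 10:10 5:5 2:2 1:1  a_10=18
[q^16] f(16)=16,f(8)=8,f(4)=4,f(2)=2,f(1)=1 ⇒ 31
q^27  k|27↦f(k): 1:1 3:3 9:9 27:27  a_27=40
[q^28] f(1)=1,f(2)=2,f(4)=4,f(7)=7,f(14)=14,f(28)=28 ⇒ 56

3, 12, 18, 31, 40, 56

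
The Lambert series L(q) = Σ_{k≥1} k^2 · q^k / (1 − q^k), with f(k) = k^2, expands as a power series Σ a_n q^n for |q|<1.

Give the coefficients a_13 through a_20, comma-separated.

170, 250, 260, 341, 290, 455, 362, 546

q^13  k|13↦f(k): 13:169 1:1  a_13=170
n=14: 1·14 2·7 7·2 14·1  f→[1+4+49+196]=250
[q^15] f(15)=225,f(5)=25,f(3)=9,f(1)=1 ⇒ 260
q^16  k|16↦f(k): 16:256 8:64 4:16 2:4 1:1  a_16=341
[q^17] f(1)=1,f(17)=289 ⇒ 290
n=18: 18·1 9·2 6·3 3·6 2·9 1·18  f→[324+81+36+9+4+1]=455
[q^19] f(19)=361,f(1)=1 ⇒ 362
n=20: 20·1 10·2 5·4 4·5 2·10 1·20  f→[400+100+25+16+4+1]=546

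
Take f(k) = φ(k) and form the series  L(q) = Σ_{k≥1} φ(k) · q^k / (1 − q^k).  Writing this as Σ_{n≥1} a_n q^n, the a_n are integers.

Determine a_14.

q^14  k|14↦φ(k): 1:1 2:1 7:6 14:6  a_14=14

a_14 = 14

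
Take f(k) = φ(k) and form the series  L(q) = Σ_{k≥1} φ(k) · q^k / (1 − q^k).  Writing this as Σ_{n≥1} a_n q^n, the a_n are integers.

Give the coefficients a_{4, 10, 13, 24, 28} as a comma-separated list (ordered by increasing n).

d|4:{4,2,1}  Σφ=2+1+1=4
n=10: 1·10 2·5 5·2 10·1  φ→[1+1+4+4]=10
q^13  k|13↦φ(k): 1:1 13:12  a_13=13
[q^24] φ(24)=8,φ(12)=4,φ(8)=4,φ(6)=2,φ(4)=2,φ(3)=2,φ(2)=1,φ(1)=1 ⇒ 24
[q^28] φ(28)=12,φ(14)=6,φ(7)=6,φ(4)=2,φ(2)=1,φ(1)=1 ⇒ 28

4, 10, 13, 24, 28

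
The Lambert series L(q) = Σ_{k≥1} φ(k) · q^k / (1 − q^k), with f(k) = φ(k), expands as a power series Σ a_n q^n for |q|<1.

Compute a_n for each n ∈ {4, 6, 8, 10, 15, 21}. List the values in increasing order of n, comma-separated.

d|4:{1,2,4}  Σφ=1+1+2=4
n=6: 6·1 3·2 2·3 1·6  φ→[2+2+1+1]=6
q^8  k|8↦φ(k): 8:4 4:2 2:1 1:1  a_8=8
q^10  k|10↦φ(k): 1:1 2:1 5:4 10:4  a_10=10
[q^15] φ(1)=1,φ(3)=2,φ(5)=4,φ(15)=8 ⇒ 15
q^21  k|21↦φ(k): 21:12 7:6 3:2 1:1  a_21=21

4, 6, 8, 10, 15, 21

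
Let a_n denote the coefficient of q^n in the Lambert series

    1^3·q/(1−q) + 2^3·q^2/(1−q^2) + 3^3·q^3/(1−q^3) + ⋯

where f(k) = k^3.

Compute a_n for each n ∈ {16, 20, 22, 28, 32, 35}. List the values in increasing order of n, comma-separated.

4681, 9198, 11988, 25112, 37449, 43344

[q^16] f(16)=4096,f(8)=512,f(4)=64,f(2)=8,f(1)=1 ⇒ 4681
n=20: 20·1 10·2 5·4 4·5 2·10 1·20  f→[8000+1000+125+64+8+1]=9198
d|22:{22,11,2,1}  Σf=10648+1331+8+1=11988
d|28:{1,2,4,7,14,28}  Σf=1+8+64+343+2744+21952=25112
d|32:{1,2,4,8,16,32}  Σf=1+8+64+512+4096+32768=37449
[q^35] f(35)=42875,f(7)=343,f(5)=125,f(1)=1 ⇒ 43344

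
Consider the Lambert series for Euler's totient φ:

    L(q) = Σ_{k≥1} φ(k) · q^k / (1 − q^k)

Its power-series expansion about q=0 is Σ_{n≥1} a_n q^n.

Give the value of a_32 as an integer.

n=32: 32·1 16·2 8·4 4·8 2·16 1·32  φ→[16+8+4+2+1+1]=32

a_32 = 32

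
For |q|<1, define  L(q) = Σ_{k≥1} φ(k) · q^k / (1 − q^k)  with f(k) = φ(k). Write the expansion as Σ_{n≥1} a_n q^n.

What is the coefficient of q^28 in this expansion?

[q^28] φ(1)=1,φ(2)=1,φ(4)=2,φ(7)=6,φ(14)=6,φ(28)=12 ⇒ 28

a_28 = 28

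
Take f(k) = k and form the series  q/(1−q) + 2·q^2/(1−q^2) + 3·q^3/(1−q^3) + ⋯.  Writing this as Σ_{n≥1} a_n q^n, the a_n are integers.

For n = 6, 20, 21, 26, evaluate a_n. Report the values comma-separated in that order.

[q^6] f(6)=6,f(3)=3,f(2)=2,f(1)=1 ⇒ 12
q^20  k|20↦f(k): 1:1 2:2 4:4 5:5 10:10 20:20  a_20=42
d|21:{1,3,7,21}  Σf=1+3+7+21=32
d|26:{1,2,13,26}  Σf=1+2+13+26=42

12, 42, 32, 42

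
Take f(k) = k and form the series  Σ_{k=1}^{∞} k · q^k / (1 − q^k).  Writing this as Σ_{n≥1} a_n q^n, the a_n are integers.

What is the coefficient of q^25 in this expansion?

a_25 = 31

d|25:{1,5,25}  Σf=1+5+25=31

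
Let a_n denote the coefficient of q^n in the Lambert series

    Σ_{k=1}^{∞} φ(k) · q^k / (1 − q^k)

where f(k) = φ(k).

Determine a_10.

n=10: 10·1 5·2 2·5 1·10  φ→[4+4+1+1]=10

a_10 = 10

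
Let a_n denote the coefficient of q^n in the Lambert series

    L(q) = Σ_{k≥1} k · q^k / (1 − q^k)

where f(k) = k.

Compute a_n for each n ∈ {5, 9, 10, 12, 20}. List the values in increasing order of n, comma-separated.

6, 13, 18, 28, 42

[q^5] f(1)=1,f(5)=5 ⇒ 6
[q^9] f(9)=9,f(3)=3,f(1)=1 ⇒ 13
q^10  k|10↦f(k): 1:1 2:2 5:5 10:10  a_10=18
n=12: 12·1 6·2 4·3 3·4 2·6 1·12  f→[12+6+4+3+2+1]=28
n=20: 1·20 2·10 4·5 5·4 10·2 20·1  f→[1+2+4+5+10+20]=42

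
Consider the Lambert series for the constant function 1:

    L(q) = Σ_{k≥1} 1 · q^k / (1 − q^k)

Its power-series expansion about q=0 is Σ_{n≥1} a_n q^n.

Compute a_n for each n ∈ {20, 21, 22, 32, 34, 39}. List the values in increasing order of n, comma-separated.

[q^20] f(1)=1,f(2)=1,f(4)=1,f(5)=1,f(10)=1,f(20)=1 ⇒ 6
n=21: 21·1 7·3 3·7 1·21  f→[1+1+1+1]=4
q^22  k|22↦f(k): 22:1 11:1 2:1 1:1  a_22=4
[q^32] f(1)=1,f(2)=1,f(4)=1,f(8)=1,f(16)=1,f(32)=1 ⇒ 6
q^34  k|34↦f(k): 34:1 17:1 2:1 1:1  a_34=4
q^39  k|39↦f(k): 1:1 3:1 13:1 39:1  a_39=4

6, 4, 4, 6, 4, 4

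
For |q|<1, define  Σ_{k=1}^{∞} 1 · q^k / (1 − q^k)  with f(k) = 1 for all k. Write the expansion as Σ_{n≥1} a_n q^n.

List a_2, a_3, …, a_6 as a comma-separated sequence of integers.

2, 2, 3, 2, 4

n=2: 1·2 2·1  f→[1+1]=2
n=3: 3·1 1·3  f→[1+1]=2
[q^4] f(1)=1,f(2)=1,f(4)=1 ⇒ 3
[q^5] f(5)=1,f(1)=1 ⇒ 2
[q^6] f(6)=1,f(3)=1,f(2)=1,f(1)=1 ⇒ 4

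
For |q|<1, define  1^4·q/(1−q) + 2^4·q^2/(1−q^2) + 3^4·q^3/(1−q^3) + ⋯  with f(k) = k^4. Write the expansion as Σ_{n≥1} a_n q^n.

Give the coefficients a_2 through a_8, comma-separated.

17, 82, 273, 626, 1394, 2402, 4369

[q^2] f(1)=1,f(2)=16 ⇒ 17
[q^3] f(3)=81,f(1)=1 ⇒ 82
[q^4] f(1)=1,f(2)=16,f(4)=256 ⇒ 273
q^5  k|5↦f(k): 5:625 1:1  a_5=626
[q^6] f(6)=1296,f(3)=81,f(2)=16,f(1)=1 ⇒ 1394
d|7:{1,7}  Σf=1+2401=2402
[q^8] f(8)=4096,f(4)=256,f(2)=16,f(1)=1 ⇒ 4369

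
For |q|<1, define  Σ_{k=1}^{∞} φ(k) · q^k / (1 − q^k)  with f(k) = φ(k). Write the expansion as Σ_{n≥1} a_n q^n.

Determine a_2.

d|2:{2,1}  Σφ=1+1=2

a_2 = 2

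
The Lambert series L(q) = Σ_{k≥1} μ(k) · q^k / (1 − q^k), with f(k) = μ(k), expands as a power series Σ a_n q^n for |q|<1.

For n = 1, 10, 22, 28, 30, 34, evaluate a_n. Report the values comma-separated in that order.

[q^1] μ(1)=1 ⇒ 1
q^10  k|10↦μ(k): 10:1 5:-1 2:-1 1:1  a_10=0
d|22:{22,11,2,1}  Σμ=1+(-1)+(-1)+1=0
q^28  k|28↦μ(k): 1:1 2:-1 4:0 7:-1 14:1 28:0  a_28=0
[q^30] μ(1)=1,μ(2)=-1,μ(3)=-1,μ(5)=-1,μ(6)=1,μ(10)=1,μ(15)=1,μ(30)=-1 ⇒ 0
n=34: 34·1 17·2 2·17 1·34  μ→[1+(-1)+(-1)+1]=0

1, 0, 0, 0, 0, 0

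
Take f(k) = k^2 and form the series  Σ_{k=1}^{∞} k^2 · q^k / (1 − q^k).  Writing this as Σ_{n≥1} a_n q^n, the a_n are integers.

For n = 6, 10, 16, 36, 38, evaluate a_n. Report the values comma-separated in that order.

d|6:{1,2,3,6}  Σf=1+4+9+36=50
[q^10] f(1)=1,f(2)=4,f(5)=25,f(10)=100 ⇒ 130
q^16  k|16↦f(k): 1:1 2:4 4:16 8:64 16:256  a_16=341
d|36:{1,2,3,4,6,9,12,18,36}  Σf=1+4+9+16+36+81+144+324+1296=1911
[q^38] f(1)=1,f(2)=4,f(19)=361,f(38)=1444 ⇒ 1810

50, 130, 341, 1911, 1810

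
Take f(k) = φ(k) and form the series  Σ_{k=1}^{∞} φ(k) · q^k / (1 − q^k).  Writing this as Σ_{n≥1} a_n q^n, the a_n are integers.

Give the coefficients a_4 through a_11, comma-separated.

d|4:{4,2,1}  Σφ=2+1+1=4
n=5: 5·1 1·5  φ→[4+1]=5
d|6:{1,2,3,6}  Σφ=1+1+2+2=6
n=7: 1·7 7·1  φ→[1+6]=7
d|8:{8,4,2,1}  Σφ=4+2+1+1=8
n=9: 9·1 3·3 1·9  φ→[6+2+1]=9
n=10: 1·10 2·5 5·2 10·1  φ→[1+1+4+4]=10
d|11:{1,11}  Σφ=1+10=11

4, 5, 6, 7, 8, 9, 10, 11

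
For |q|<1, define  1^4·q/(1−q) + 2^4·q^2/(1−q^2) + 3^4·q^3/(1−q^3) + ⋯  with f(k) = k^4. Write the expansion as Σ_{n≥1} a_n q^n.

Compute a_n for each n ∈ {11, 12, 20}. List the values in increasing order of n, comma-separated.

14642, 22386, 170898

q^11  k|11↦f(k): 1:1 11:14641  a_11=14642
[q^12] f(1)=1,f(2)=16,f(3)=81,f(4)=256,f(6)=1296,f(12)=20736 ⇒ 22386
q^20  k|20↦f(k): 20:160000 10:10000 5:625 4:256 2:16 1:1  a_20=170898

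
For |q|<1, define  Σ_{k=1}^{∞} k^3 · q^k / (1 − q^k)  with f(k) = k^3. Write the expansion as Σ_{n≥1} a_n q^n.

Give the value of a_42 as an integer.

a_42 = 86688

q^42  k|42↦f(k): 1:1 2:8 3:27 6:216 7:343 14:2744 21:9261 42:74088  a_42=86688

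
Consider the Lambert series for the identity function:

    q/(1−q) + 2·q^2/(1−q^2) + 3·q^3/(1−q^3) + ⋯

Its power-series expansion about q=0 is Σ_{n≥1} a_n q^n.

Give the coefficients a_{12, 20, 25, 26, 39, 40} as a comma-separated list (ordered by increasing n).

28, 42, 31, 42, 56, 90

n=12: 1·12 2·6 3·4 4·3 6·2 12·1  f→[1+2+3+4+6+12]=28
n=20: 1·20 2·10 4·5 5·4 10·2 20·1  f→[1+2+4+5+10+20]=42
n=25: 1·25 5·5 25·1  f→[1+5+25]=31
n=26: 26·1 13·2 2·13 1·26  f→[26+13+2+1]=42
d|39:{1,3,13,39}  Σf=1+3+13+39=56
[q^40] f(40)=40,f(20)=20,f(10)=10,f(8)=8,f(5)=5,f(4)=4,f(2)=2,f(1)=1 ⇒ 90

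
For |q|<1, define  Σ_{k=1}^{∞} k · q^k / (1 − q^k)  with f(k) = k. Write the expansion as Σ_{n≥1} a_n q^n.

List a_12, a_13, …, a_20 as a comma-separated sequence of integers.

[q^12] f(1)=1,f(2)=2,f(3)=3,f(4)=4,f(6)=6,f(12)=12 ⇒ 28
n=13: 13·1 1·13  f→[13+1]=14
n=14: 1·14 2·7 7·2 14·1  f→[1+2+7+14]=24
[q^15] f(15)=15,f(5)=5,f(3)=3,f(1)=1 ⇒ 24
[q^16] f(16)=16,f(8)=8,f(4)=4,f(2)=2,f(1)=1 ⇒ 31
n=17: 17·1 1·17  f→[17+1]=18
q^18  k|18↦f(k): 1:1 2:2 3:3 6:6 9:9 18:18  a_18=39
n=19: 19·1 1·19  f→[19+1]=20
q^20  k|20↦f(k): 20:20 10:10 5:5 4:4 2:2 1:1  a_20=42

28, 14, 24, 24, 31, 18, 39, 20, 42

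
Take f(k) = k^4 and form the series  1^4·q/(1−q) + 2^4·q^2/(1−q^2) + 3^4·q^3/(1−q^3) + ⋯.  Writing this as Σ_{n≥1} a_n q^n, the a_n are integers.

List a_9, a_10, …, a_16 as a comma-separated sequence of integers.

6643, 10642, 14642, 22386, 28562, 40834, 51332, 69905

[q^9] f(9)=6561,f(3)=81,f(1)=1 ⇒ 6643
[q^10] f(10)=10000,f(5)=625,f(2)=16,f(1)=1 ⇒ 10642
n=11: 11·1 1·11  f→[14641+1]=14642
n=12: 1·12 2·6 3·4 4·3 6·2 12·1  f→[1+16+81+256+1296+20736]=22386
q^13  k|13↦f(k): 13:28561 1:1  a_13=28562
d|14:{14,7,2,1}  Σf=38416+2401+16+1=40834
d|15:{15,5,3,1}  Σf=50625+625+81+1=51332
q^16  k|16↦f(k): 1:1 2:16 4:256 8:4096 16:65536  a_16=69905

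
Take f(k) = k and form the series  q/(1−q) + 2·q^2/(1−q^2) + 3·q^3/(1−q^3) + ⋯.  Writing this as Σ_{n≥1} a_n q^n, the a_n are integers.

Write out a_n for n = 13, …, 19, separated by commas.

q^13  k|13↦f(k): 13:13 1:1  a_13=14
[q^14] f(14)=14,f(7)=7,f(2)=2,f(1)=1 ⇒ 24
n=15: 1·15 3·5 5·3 15·1  f→[1+3+5+15]=24
d|16:{1,2,4,8,16}  Σf=1+2+4+8+16=31
[q^17] f(1)=1,f(17)=17 ⇒ 18
n=18: 1·18 2·9 3·6 6·3 9·2 18·1  f→[1+2+3+6+9+18]=39
[q^19] f(19)=19,f(1)=1 ⇒ 20

14, 24, 24, 31, 18, 39, 20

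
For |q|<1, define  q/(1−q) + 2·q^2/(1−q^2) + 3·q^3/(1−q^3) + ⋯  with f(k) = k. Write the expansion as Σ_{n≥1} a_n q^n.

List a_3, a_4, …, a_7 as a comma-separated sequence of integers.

[q^3] f(3)=3,f(1)=1 ⇒ 4
[q^4] f(4)=4,f(2)=2,f(1)=1 ⇒ 7
[q^5] f(1)=1,f(5)=5 ⇒ 6
[q^6] f(6)=6,f(3)=3,f(2)=2,f(1)=1 ⇒ 12
n=7: 7·1 1·7  f→[7+1]=8

4, 7, 6, 12, 8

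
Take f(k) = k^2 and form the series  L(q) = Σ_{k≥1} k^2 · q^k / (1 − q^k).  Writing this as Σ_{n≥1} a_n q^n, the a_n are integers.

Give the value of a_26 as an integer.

a_26 = 850

q^26  k|26↦f(k): 1:1 2:4 13:169 26:676  a_26=850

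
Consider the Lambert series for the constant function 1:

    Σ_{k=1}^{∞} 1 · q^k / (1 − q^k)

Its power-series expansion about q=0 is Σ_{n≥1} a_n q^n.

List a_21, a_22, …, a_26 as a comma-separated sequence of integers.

4, 4, 2, 8, 3, 4

q^21  k|21↦f(k): 1:1 3:1 7:1 21:1  a_21=4
q^22  k|22↦f(k): 22:1 11:1 2:1 1:1  a_22=4
q^23  k|23↦f(k): 1:1 23:1  a_23=2
[q^24] f(24)=1,f(12)=1,f(8)=1,f(6)=1,f(4)=1,f(3)=1,f(2)=1,f(1)=1 ⇒ 8
n=25: 25·1 5·5 1·25  f→[1+1+1]=3
q^26  k|26↦f(k): 1:1 2:1 13:1 26:1  a_26=4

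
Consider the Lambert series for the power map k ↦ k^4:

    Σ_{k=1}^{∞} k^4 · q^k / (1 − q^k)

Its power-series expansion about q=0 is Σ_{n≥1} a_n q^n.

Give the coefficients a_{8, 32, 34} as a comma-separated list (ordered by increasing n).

4369, 1118481, 1419874

q^8  k|8↦f(k): 1:1 2:16 4:256 8:4096  a_8=4369
d|32:{32,16,8,4,2,1}  Σf=1048576+65536+4096+256+16+1=1118481
n=34: 34·1 17·2 2·17 1·34  f→[1336336+83521+16+1]=1419874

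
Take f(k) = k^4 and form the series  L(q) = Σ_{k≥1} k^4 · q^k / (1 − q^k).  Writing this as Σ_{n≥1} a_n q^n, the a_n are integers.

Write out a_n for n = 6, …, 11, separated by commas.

n=6: 1·6 2·3 3·2 6·1  f→[1+16+81+1296]=1394
q^7  k|7↦f(k): 1:1 7:2401  a_7=2402
[q^8] f(1)=1,f(2)=16,f(4)=256,f(8)=4096 ⇒ 4369
n=9: 1·9 3·3 9·1  f→[1+81+6561]=6643
n=10: 10·1 5·2 2·5 1·10  f→[10000+625+16+1]=10642
d|11:{11,1}  Σf=14641+1=14642

1394, 2402, 4369, 6643, 10642, 14642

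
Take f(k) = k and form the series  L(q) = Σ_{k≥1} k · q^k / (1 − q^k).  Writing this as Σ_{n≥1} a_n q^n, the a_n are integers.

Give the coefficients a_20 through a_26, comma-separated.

n=20: 1·20 2·10 4·5 5·4 10·2 20·1  f→[1+2+4+5+10+20]=42
q^21  k|21↦f(k): 1:1 3:3 7:7 21:21  a_21=32
q^22  k|22↦f(k): 22:22 11:11 2:2 1:1  a_22=36
q^23  k|23↦f(k): 23:23 1:1  a_23=24
n=24: 1·24 2·12 3·8 4·6 6·4 8·3 12·2 24·1  f→[1+2+3+4+6+8+12+24]=60
[q^25] f(25)=25,f(5)=5,f(1)=1 ⇒ 31
n=26: 26·1 13·2 2·13 1·26  f→[26+13+2+1]=42

42, 32, 36, 24, 60, 31, 42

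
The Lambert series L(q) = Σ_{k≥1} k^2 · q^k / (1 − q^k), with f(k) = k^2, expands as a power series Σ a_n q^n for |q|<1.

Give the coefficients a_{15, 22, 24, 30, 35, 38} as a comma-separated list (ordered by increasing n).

260, 610, 850, 1300, 1300, 1810

n=15: 1·15 3·5 5·3 15·1  f→[1+9+25+225]=260
[q^22] f(1)=1,f(2)=4,f(11)=121,f(22)=484 ⇒ 610
q^24  k|24↦f(k): 24:576 12:144 8:64 6:36 4:16 3:9 2:4 1:1  a_24=850
[q^30] f(30)=900,f(15)=225,f(10)=100,f(6)=36,f(5)=25,f(3)=9,f(2)=4,f(1)=1 ⇒ 1300
q^35  k|35↦f(k): 1:1 5:25 7:49 35:1225  a_35=1300
[q^38] f(1)=1,f(2)=4,f(19)=361,f(38)=1444 ⇒ 1810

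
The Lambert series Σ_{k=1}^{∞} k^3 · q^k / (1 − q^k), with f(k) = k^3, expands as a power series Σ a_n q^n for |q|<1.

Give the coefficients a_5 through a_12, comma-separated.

d|5:{1,5}  Σf=1+125=126
n=6: 1·6 2·3 3·2 6·1  f→[1+8+27+216]=252
q^7  k|7↦f(k): 7:343 1:1  a_7=344
q^8  k|8↦f(k): 1:1 2:8 4:64 8:512  a_8=585
[q^9] f(1)=1,f(3)=27,f(9)=729 ⇒ 757
d|10:{10,5,2,1}  Σf=1000+125+8+1=1134
[q^11] f(11)=1331,f(1)=1 ⇒ 1332
q^12  k|12↦f(k): 1:1 2:8 3:27 4:64 6:216 12:1728  a_12=2044

126, 252, 344, 585, 757, 1134, 1332, 2044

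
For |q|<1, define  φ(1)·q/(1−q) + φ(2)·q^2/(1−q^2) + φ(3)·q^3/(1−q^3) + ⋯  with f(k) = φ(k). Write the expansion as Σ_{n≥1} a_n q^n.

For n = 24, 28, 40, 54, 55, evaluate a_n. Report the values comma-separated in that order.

d|24:{24,12,8,6,4,3,2,1}  Σφ=8+4+4+2+2+2+1+1=24
[q^28] φ(28)=12,φ(14)=6,φ(7)=6,φ(4)=2,φ(2)=1,φ(1)=1 ⇒ 28
[q^40] φ(1)=1,φ(2)=1,φ(4)=2,φ(5)=4,φ(8)=4,φ(10)=4,φ(20)=8,φ(40)=16 ⇒ 40
d|54:{1,2,3,6,9,18,27,54}  Σφ=1+1+2+2+6+6+18+18=54
[q^55] φ(55)=40,φ(11)=10,φ(5)=4,φ(1)=1 ⇒ 55

24, 28, 40, 54, 55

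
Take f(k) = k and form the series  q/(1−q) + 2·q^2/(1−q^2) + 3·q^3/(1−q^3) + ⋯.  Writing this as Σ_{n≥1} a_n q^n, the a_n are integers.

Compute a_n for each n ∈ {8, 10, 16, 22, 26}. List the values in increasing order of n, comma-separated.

[q^8] f(8)=8,f(4)=4,f(2)=2,f(1)=1 ⇒ 15
n=10: 10·1 5·2 2·5 1·10  f→[10+5+2+1]=18
[q^16] f(16)=16,f(8)=8,f(4)=4,f(2)=2,f(1)=1 ⇒ 31
[q^22] f(22)=22,f(11)=11,f(2)=2,f(1)=1 ⇒ 36
[q^26] f(26)=26,f(13)=13,f(2)=2,f(1)=1 ⇒ 42

15, 18, 31, 36, 42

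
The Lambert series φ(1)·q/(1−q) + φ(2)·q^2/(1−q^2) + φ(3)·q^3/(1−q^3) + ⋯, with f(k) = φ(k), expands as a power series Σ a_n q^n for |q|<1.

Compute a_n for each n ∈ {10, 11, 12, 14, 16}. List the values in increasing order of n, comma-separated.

[q^10] φ(1)=1,φ(2)=1,φ(5)=4,φ(10)=4 ⇒ 10
n=11: 11·1 1·11  φ→[10+1]=11
q^12  k|12↦φ(k): 12:4 6:2 4:2 3:2 2:1 1:1  a_12=12
n=14: 14·1 7·2 2·7 1·14  φ→[6+6+1+1]=14
d|16:{1,2,4,8,16}  Σφ=1+1+2+4+8=16

10, 11, 12, 14, 16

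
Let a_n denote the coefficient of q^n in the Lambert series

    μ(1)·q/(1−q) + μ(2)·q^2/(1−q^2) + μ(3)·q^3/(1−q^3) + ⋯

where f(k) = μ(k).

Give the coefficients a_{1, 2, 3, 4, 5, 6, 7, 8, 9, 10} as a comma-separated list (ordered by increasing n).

1, 0, 0, 0, 0, 0, 0, 0, 0, 0

[q^1] μ(1)=1 ⇒ 1
q^2  k|2↦μ(k): 2:-1 1:1  a_2=0
n=3: 1·3 3·1  μ→[1+(-1)]=0
d|4:{4,2,1}  Σμ=0+(-1)+1=0
d|5:{5,1}  Σμ=(-1)+1=0
d|6:{6,3,2,1}  Σμ=1+(-1)+(-1)+1=0
n=7: 7·1 1·7  μ→[(-1)+1]=0
d|8:{8,4,2,1}  Σμ=0+0+(-1)+1=0
d|9:{1,3,9}  Σμ=1+(-1)+0=0
n=10: 1·10 2·5 5·2 10·1  μ→[1+(-1)+(-1)+1]=0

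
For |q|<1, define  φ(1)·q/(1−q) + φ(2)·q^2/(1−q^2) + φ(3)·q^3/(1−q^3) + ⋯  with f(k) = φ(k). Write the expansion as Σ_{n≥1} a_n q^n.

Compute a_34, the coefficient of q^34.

q^34  k|34↦φ(k): 1:1 2:1 17:16 34:16  a_34=34

a_34 = 34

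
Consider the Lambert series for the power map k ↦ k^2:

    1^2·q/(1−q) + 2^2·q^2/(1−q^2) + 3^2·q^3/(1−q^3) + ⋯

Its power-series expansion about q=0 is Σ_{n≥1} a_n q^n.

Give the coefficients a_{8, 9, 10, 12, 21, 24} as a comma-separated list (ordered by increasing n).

85, 91, 130, 210, 500, 850

[q^8] f(8)=64,f(4)=16,f(2)=4,f(1)=1 ⇒ 85
q^9  k|9↦f(k): 9:81 3:9 1:1  a_9=91
d|10:{1,2,5,10}  Σf=1+4+25+100=130
n=12: 1·12 2·6 3·4 4·3 6·2 12·1  f→[1+4+9+16+36+144]=210
q^21  k|21↦f(k): 21:441 7:49 3:9 1:1  a_21=500
[q^24] f(24)=576,f(12)=144,f(8)=64,f(6)=36,f(4)=16,f(3)=9,f(2)=4,f(1)=1 ⇒ 850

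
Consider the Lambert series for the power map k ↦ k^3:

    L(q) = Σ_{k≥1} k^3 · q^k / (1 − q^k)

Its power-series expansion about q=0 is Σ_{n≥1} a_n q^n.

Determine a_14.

a_14 = 3096

q^14  k|14↦f(k): 14:2744 7:343 2:8 1:1  a_14=3096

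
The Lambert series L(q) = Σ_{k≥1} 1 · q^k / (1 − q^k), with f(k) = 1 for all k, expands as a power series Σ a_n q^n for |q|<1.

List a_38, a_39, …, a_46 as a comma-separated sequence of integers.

4, 4, 8, 2, 8, 2, 6, 6, 4

d|38:{1,2,19,38}  Σf=1+1+1+1=4
q^39  k|39↦f(k): 1:1 3:1 13:1 39:1  a_39=4
q^40  k|40↦f(k): 1:1 2:1 4:1 5:1 8:1 10:1 20:1 40:1  a_40=8
d|41:{1,41}  Σf=1+1=2
n=42: 1·42 2·21 3·14 6·7 7·6 14·3 21·2 42·1  f→[1+1+1+1+1+1+1+1]=8
[q^43] f(1)=1,f(43)=1 ⇒ 2
q^44  k|44↦f(k): 44:1 22:1 11:1 4:1 2:1 1:1  a_44=6
q^45  k|45↦f(k): 1:1 3:1 5:1 9:1 15:1 45:1  a_45=6
[q^46] f(46)=1,f(23)=1,f(2)=1,f(1)=1 ⇒ 4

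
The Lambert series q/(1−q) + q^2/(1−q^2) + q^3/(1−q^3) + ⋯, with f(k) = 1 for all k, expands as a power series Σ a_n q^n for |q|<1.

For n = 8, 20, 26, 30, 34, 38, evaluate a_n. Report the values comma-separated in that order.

4, 6, 4, 8, 4, 4

q^8  k|8↦f(k): 1:1 2:1 4:1 8:1  a_8=4
n=20: 1·20 2·10 4·5 5·4 10·2 20·1  f→[1+1+1+1+1+1]=6
[q^26] f(26)=1,f(13)=1,f(2)=1,f(1)=1 ⇒ 4
q^30  k|30↦f(k): 1:1 2:1 3:1 5:1 6:1 10:1 15:1 30:1  a_30=8
[q^34] f(34)=1,f(17)=1,f(2)=1,f(1)=1 ⇒ 4
d|38:{1,2,19,38}  Σf=1+1+1+1=4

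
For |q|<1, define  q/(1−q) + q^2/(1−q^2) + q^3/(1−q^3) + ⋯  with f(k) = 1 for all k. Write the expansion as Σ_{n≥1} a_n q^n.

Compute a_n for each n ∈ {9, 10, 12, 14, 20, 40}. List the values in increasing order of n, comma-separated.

[q^9] f(9)=1,f(3)=1,f(1)=1 ⇒ 3
d|10:{10,5,2,1}  Σf=1+1+1+1=4
q^12  k|12↦f(k): 12:1 6:1 4:1 3:1 2:1 1:1  a_12=6
d|14:{1,2,7,14}  Σf=1+1+1+1=4
n=20: 1·20 2·10 4·5 5·4 10·2 20·1  f→[1+1+1+1+1+1]=6
d|40:{40,20,10,8,5,4,2,1}  Σf=1+1+1+1+1+1+1+1=8

3, 4, 6, 4, 6, 8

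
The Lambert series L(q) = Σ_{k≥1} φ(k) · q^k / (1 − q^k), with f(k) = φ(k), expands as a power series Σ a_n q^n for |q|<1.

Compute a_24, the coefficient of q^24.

q^24  k|24↦φ(k): 24:8 12:4 8:4 6:2 4:2 3:2 2:1 1:1  a_24=24

a_24 = 24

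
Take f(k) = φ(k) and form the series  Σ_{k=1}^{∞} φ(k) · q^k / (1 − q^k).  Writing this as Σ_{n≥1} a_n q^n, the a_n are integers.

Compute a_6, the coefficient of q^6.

q^6  k|6↦φ(k): 6:2 3:2 2:1 1:1  a_6=6

a_6 = 6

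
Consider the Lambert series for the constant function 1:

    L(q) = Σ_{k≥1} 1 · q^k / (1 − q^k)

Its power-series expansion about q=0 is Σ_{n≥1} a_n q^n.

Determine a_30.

a_30 = 8

n=30: 30·1 15·2 10·3 6·5 5·6 3·10 2·15 1·30  f→[1+1+1+1+1+1+1+1]=8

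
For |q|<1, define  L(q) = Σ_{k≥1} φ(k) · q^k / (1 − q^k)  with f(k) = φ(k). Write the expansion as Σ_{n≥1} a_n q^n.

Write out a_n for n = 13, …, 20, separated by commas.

q^13  k|13↦φ(k): 13:12 1:1  a_13=13
q^14  k|14↦φ(k): 14:6 7:6 2:1 1:1  a_14=14
n=15: 1·15 3·5 5·3 15·1  φ→[1+2+4+8]=15
d|16:{1,2,4,8,16}  Σφ=1+1+2+4+8=16
[q^17] φ(1)=1,φ(17)=16 ⇒ 17
d|18:{1,2,3,6,9,18}  Σφ=1+1+2+2+6+6=18
n=19: 1·19 19·1  φ→[1+18]=19
d|20:{1,2,4,5,10,20}  Σφ=1+1+2+4+4+8=20

13, 14, 15, 16, 17, 18, 19, 20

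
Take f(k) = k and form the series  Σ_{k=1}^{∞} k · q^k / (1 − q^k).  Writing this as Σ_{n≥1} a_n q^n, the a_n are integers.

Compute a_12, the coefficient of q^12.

a_12 = 28

d|12:{1,2,3,4,6,12}  Σf=1+2+3+4+6+12=28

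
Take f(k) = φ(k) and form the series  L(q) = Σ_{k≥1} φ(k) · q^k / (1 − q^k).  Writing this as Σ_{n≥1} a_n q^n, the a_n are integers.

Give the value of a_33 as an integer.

[q^33] φ(1)=1,φ(3)=2,φ(11)=10,φ(33)=20 ⇒ 33

a_33 = 33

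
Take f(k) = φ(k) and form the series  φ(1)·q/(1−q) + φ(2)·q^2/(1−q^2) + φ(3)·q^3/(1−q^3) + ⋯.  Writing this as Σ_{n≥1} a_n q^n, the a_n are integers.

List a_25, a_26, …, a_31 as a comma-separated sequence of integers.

q^25  k|25↦φ(k): 25:20 5:4 1:1  a_25=25
q^26  k|26↦φ(k): 26:12 13:12 2:1 1:1  a_26=26
d|27:{27,9,3,1}  Σφ=18+6+2+1=27
d|28:{1,2,4,7,14,28}  Σφ=1+1+2+6+6+12=28
d|29:{1,29}  Σφ=1+28=29
n=30: 30·1 15·2 10·3 6·5 5·6 3·10 2·15 1·30  φ→[8+8+4+2+4+2+1+1]=30
q^31  k|31↦φ(k): 1:1 31:30  a_31=31

25, 26, 27, 28, 29, 30, 31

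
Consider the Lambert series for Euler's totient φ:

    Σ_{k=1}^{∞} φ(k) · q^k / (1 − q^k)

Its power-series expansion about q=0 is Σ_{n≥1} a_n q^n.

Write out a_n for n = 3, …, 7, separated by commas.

n=3: 3·1 1·3  φ→[2+1]=3
[q^4] φ(4)=2,φ(2)=1,φ(1)=1 ⇒ 4
q^5  k|5↦φ(k): 1:1 5:4  a_5=5
q^6  k|6↦φ(k): 1:1 2:1 3:2 6:2  a_6=6
n=7: 7·1 1·7  φ→[6+1]=7

3, 4, 5, 6, 7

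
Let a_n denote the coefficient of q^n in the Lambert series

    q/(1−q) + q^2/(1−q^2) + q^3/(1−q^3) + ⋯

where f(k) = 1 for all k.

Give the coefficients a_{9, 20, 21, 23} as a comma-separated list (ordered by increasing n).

3, 6, 4, 2

d|9:{9,3,1}  Σf=1+1+1=3
[q^20] f(1)=1,f(2)=1,f(4)=1,f(5)=1,f(10)=1,f(20)=1 ⇒ 6
n=21: 1·21 3·7 7·3 21·1  f→[1+1+1+1]=4
[q^23] f(1)=1,f(23)=1 ⇒ 2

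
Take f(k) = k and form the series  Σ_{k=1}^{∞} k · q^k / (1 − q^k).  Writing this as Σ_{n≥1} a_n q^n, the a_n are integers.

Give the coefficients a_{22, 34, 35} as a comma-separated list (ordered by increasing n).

q^22  k|22↦f(k): 22:22 11:11 2:2 1:1  a_22=36
d|34:{1,2,17,34}  Σf=1+2+17+34=54
n=35: 1·35 5·7 7·5 35·1  f→[1+5+7+35]=48

36, 54, 48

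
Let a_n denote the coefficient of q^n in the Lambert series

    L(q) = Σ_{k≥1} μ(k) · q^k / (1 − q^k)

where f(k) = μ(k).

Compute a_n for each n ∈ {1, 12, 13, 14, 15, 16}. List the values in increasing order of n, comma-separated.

1, 0, 0, 0, 0, 0

d|1:{1}  Σμ=1=1
n=12: 1·12 2·6 3·4 4·3 6·2 12·1  μ→[1+(-1)+(-1)+0+1+0]=0
n=13: 1·13 13·1  μ→[1+(-1)]=0
n=14: 1·14 2·7 7·2 14·1  μ→[1+(-1)+(-1)+1]=0
q^15  k|15↦μ(k): 15:1 5:-1 3:-1 1:1  a_15=0
d|16:{16,8,4,2,1}  Σμ=0+0+0+(-1)+1=0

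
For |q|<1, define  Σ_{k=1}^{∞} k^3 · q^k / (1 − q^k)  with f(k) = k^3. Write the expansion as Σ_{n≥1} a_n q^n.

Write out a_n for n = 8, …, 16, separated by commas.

585, 757, 1134, 1332, 2044, 2198, 3096, 3528, 4681

q^8  k|8↦f(k): 1:1 2:8 4:64 8:512  a_8=585
[q^9] f(1)=1,f(3)=27,f(9)=729 ⇒ 757
n=10: 1·10 2·5 5·2 10·1  f→[1+8+125+1000]=1134
q^11  k|11↦f(k): 1:1 11:1331  a_11=1332
d|12:{12,6,4,3,2,1}  Σf=1728+216+64+27+8+1=2044
d|13:{1,13}  Σf=1+2197=2198
[q^14] f(1)=1,f(2)=8,f(7)=343,f(14)=2744 ⇒ 3096
q^15  k|15↦f(k): 1:1 3:27 5:125 15:3375  a_15=3528
[q^16] f(1)=1,f(2)=8,f(4)=64,f(8)=512,f(16)=4096 ⇒ 4681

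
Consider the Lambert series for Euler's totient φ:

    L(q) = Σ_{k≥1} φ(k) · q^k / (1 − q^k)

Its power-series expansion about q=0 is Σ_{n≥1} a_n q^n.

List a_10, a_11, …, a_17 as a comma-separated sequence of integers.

[q^10] φ(10)=4,φ(5)=4,φ(2)=1,φ(1)=1 ⇒ 10
d|11:{11,1}  Σφ=10+1=11
[q^12] φ(12)=4,φ(6)=2,φ(4)=2,φ(3)=2,φ(2)=1,φ(1)=1 ⇒ 12
[q^13] φ(13)=12,φ(1)=1 ⇒ 13
q^14  k|14↦φ(k): 14:6 7:6 2:1 1:1  a_14=14
n=15: 1·15 3·5 5·3 15·1  φ→[1+2+4+8]=15
[q^16] φ(16)=8,φ(8)=4,φ(4)=2,φ(2)=1,φ(1)=1 ⇒ 16
[q^17] φ(1)=1,φ(17)=16 ⇒ 17

10, 11, 12, 13, 14, 15, 16, 17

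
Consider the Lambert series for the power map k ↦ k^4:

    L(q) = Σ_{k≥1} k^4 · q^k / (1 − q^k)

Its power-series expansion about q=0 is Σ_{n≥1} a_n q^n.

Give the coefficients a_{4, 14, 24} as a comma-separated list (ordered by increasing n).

273, 40834, 358258

n=4: 1·4 2·2 4·1  f→[1+16+256]=273
d|14:{14,7,2,1}  Σf=38416+2401+16+1=40834
q^24  k|24↦f(k): 24:331776 12:20736 8:4096 6:1296 4:256 3:81 2:16 1:1  a_24=358258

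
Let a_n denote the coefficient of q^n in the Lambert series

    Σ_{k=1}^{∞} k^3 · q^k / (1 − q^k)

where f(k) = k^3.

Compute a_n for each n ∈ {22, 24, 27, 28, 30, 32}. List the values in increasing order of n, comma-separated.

11988, 16380, 20440, 25112, 31752, 37449

q^22  k|22↦f(k): 22:10648 11:1331 2:8 1:1  a_22=11988
[q^24] f(24)=13824,f(12)=1728,f(8)=512,f(6)=216,f(4)=64,f(3)=27,f(2)=8,f(1)=1 ⇒ 16380
d|27:{1,3,9,27}  Σf=1+27+729+19683=20440
[q^28] f(28)=21952,f(14)=2744,f(7)=343,f(4)=64,f(2)=8,f(1)=1 ⇒ 25112
d|30:{1,2,3,5,6,10,15,30}  Σf=1+8+27+125+216+1000+3375+27000=31752
n=32: 32·1 16·2 8·4 4·8 2·16 1·32  f→[32768+4096+512+64+8+1]=37449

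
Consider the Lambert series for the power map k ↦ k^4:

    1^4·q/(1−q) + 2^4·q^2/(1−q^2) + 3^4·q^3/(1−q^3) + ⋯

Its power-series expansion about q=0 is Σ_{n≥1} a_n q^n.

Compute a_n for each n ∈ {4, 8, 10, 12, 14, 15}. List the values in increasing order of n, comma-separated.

273, 4369, 10642, 22386, 40834, 51332

n=4: 4·1 2·2 1·4  f→[256+16+1]=273
n=8: 8·1 4·2 2·4 1·8  f→[4096+256+16+1]=4369
[q^10] f(10)=10000,f(5)=625,f(2)=16,f(1)=1 ⇒ 10642
q^12  k|12↦f(k): 1:1 2:16 3:81 4:256 6:1296 12:20736  a_12=22386
[q^14] f(14)=38416,f(7)=2401,f(2)=16,f(1)=1 ⇒ 40834
d|15:{15,5,3,1}  Σf=50625+625+81+1=51332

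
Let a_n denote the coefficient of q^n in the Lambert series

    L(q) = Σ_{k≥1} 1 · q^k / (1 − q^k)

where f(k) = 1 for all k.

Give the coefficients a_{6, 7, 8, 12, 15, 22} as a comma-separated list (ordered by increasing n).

[q^6] f(6)=1,f(3)=1,f(2)=1,f(1)=1 ⇒ 4
n=7: 7·1 1·7  f→[1+1]=2
[q^8] f(8)=1,f(4)=1,f(2)=1,f(1)=1 ⇒ 4
n=12: 12·1 6·2 4·3 3·4 2·6 1·12  f→[1+1+1+1+1+1]=6
q^15  k|15↦f(k): 15:1 5:1 3:1 1:1  a_15=4
q^22  k|22↦f(k): 22:1 11:1 2:1 1:1  a_22=4

4, 2, 4, 6, 4, 4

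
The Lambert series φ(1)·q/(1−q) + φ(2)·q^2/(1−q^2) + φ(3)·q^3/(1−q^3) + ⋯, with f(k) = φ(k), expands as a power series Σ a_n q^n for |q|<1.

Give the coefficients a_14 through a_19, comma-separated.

[q^14] φ(14)=6,φ(7)=6,φ(2)=1,φ(1)=1 ⇒ 14
q^15  k|15↦φ(k): 1:1 3:2 5:4 15:8  a_15=15
n=16: 16·1 8·2 4·4 2·8 1·16  φ→[8+4+2+1+1]=16
n=17: 17·1 1·17  φ→[16+1]=17
d|18:{18,9,6,3,2,1}  Σφ=6+6+2+2+1+1=18
q^19  k|19↦φ(k): 19:18 1:1  a_19=19

14, 15, 16, 17, 18, 19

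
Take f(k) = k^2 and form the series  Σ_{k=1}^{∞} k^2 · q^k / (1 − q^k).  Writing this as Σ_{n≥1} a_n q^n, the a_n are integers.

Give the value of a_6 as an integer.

a_6 = 50

q^6  k|6↦f(k): 1:1 2:4 3:9 6:36  a_6=50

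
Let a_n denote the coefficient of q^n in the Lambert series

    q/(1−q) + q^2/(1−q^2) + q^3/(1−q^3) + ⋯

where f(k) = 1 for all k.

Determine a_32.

a_32 = 6

q^32  k|32↦f(k): 32:1 16:1 8:1 4:1 2:1 1:1  a_32=6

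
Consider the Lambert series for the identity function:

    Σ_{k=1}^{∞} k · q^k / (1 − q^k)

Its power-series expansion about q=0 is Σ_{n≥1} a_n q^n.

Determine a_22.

n=22: 22·1 11·2 2·11 1·22  f→[22+11+2+1]=36

a_22 = 36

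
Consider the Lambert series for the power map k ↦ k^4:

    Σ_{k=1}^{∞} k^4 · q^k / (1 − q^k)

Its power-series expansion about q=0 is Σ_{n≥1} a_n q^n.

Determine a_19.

a_19 = 130322

n=19: 19·1 1·19  f→[130321+1]=130322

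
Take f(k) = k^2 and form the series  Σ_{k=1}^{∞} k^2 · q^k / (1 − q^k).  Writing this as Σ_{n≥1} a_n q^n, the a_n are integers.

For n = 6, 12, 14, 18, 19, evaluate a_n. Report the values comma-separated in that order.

50, 210, 250, 455, 362

[q^6] f(6)=36,f(3)=9,f(2)=4,f(1)=1 ⇒ 50
d|12:{1,2,3,4,6,12}  Σf=1+4+9+16+36+144=210
[q^14] f(1)=1,f(2)=4,f(7)=49,f(14)=196 ⇒ 250
n=18: 18·1 9·2 6·3 3·6 2·9 1·18  f→[324+81+36+9+4+1]=455
q^19  k|19↦f(k): 19:361 1:1  a_19=362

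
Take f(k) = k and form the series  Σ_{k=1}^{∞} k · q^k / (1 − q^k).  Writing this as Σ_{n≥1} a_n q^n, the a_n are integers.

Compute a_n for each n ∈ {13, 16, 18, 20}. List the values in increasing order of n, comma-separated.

q^13  k|13↦f(k): 13:13 1:1  a_13=14
d|16:{1,2,4,8,16}  Σf=1+2+4+8+16=31
n=18: 1·18 2·9 3·6 6·3 9·2 18·1  f→[1+2+3+6+9+18]=39
n=20: 20·1 10·2 5·4 4·5 2·10 1·20  f→[20+10+5+4+2+1]=42

14, 31, 39, 42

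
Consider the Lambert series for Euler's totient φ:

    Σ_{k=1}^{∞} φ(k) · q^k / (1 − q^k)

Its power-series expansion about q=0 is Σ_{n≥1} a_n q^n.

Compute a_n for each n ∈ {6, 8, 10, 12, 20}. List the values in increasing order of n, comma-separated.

q^6  k|6↦φ(k): 6:2 3:2 2:1 1:1  a_6=6
d|8:{1,2,4,8}  Σφ=1+1+2+4=8
[q^10] φ(1)=1,φ(2)=1,φ(5)=4,φ(10)=4 ⇒ 10
q^12  k|12↦φ(k): 12:4 6:2 4:2 3:2 2:1 1:1  a_12=12
[q^20] φ(20)=8,φ(10)=4,φ(5)=4,φ(4)=2,φ(2)=1,φ(1)=1 ⇒ 20

6, 8, 10, 12, 20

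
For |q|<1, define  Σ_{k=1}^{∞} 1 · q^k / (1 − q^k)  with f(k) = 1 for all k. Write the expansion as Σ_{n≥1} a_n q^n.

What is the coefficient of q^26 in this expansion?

q^26  k|26↦f(k): 26:1 13:1 2:1 1:1  a_26=4

a_26 = 4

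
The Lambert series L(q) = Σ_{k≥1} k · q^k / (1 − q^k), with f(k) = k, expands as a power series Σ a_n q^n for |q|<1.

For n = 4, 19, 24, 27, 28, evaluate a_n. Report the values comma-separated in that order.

7, 20, 60, 40, 56

d|4:{1,2,4}  Σf=1+2+4=7
[q^19] f(19)=19,f(1)=1 ⇒ 20
q^24  k|24↦f(k): 1:1 2:2 3:3 4:4 6:6 8:8 12:12 24:24  a_24=60
n=27: 1·27 3·9 9·3 27·1  f→[1+3+9+27]=40
d|28:{28,14,7,4,2,1}  Σf=28+14+7+4+2+1=56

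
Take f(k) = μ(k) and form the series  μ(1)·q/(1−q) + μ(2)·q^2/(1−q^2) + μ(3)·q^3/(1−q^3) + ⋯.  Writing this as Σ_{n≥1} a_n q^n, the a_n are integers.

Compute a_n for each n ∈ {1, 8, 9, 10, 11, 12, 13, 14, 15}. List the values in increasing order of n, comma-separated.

1, 0, 0, 0, 0, 0, 0, 0, 0

n=1: 1·1  μ→[1]=1
q^8  k|8↦μ(k): 1:1 2:-1 4:0 8:0  a_8=0
d|9:{9,3,1}  Σμ=0+(-1)+1=0
q^10  k|10↦μ(k): 10:1 5:-1 2:-1 1:1  a_10=0
[q^11] μ(1)=1,μ(11)=-1 ⇒ 0
d|12:{12,6,4,3,2,1}  Σμ=0+1+0+(-1)+(-1)+1=0
[q^13] μ(13)=-1,μ(1)=1 ⇒ 0
n=14: 1·14 2·7 7·2 14·1  μ→[1+(-1)+(-1)+1]=0
[q^15] μ(15)=1,μ(5)=-1,μ(3)=-1,μ(1)=1 ⇒ 0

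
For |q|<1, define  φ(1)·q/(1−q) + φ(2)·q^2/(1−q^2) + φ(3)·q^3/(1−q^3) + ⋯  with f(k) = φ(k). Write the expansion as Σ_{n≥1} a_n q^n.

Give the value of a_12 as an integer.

n=12: 12·1 6·2 4·3 3·4 2·6 1·12  φ→[4+2+2+2+1+1]=12

a_12 = 12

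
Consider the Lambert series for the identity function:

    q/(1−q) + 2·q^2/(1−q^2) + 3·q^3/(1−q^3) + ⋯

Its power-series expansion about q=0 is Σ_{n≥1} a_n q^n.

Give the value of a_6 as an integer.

d|6:{6,3,2,1}  Σf=6+3+2+1=12

a_6 = 12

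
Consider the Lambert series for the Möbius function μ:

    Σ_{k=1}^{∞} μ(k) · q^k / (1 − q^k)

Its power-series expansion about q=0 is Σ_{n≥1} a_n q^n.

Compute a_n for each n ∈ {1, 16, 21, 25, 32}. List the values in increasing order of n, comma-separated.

n=1: 1·1  μ→[1]=1
[q^16] μ(16)=0,μ(8)=0,μ(4)=0,μ(2)=-1,μ(1)=1 ⇒ 0
n=21: 1·21 3·7 7·3 21·1  μ→[1+(-1)+(-1)+1]=0
n=25: 25·1 5·5 1·25  μ→[0+(-1)+1]=0
n=32: 32·1 16·2 8·4 4·8 2·16 1·32  μ→[0+0+0+0+(-1)+1]=0

1, 0, 0, 0, 0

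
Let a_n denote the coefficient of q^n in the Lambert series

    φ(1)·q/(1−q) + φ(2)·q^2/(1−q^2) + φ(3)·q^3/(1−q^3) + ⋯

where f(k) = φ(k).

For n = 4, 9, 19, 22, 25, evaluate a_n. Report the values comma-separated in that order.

d|4:{1,2,4}  Σφ=1+1+2=4
q^9  k|9↦φ(k): 1:1 3:2 9:6  a_9=9
[q^19] φ(1)=1,φ(19)=18 ⇒ 19
[q^22] φ(22)=10,φ(11)=10,φ(2)=1,φ(1)=1 ⇒ 22
d|25:{1,5,25}  Σφ=1+4+20=25

4, 9, 19, 22, 25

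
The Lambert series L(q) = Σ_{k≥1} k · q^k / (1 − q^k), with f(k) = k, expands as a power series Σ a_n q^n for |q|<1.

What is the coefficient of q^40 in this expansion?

d|40:{40,20,10,8,5,4,2,1}  Σf=40+20+10+8+5+4+2+1=90

a_40 = 90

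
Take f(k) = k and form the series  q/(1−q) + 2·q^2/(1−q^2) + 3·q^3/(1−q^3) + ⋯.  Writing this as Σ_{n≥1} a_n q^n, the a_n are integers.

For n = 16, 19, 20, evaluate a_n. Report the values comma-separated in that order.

[q^16] f(16)=16,f(8)=8,f(4)=4,f(2)=2,f(1)=1 ⇒ 31
d|19:{19,1}  Σf=19+1=20
q^20  k|20↦f(k): 20:20 10:10 5:5 4:4 2:2 1:1  a_20=42

31, 20, 42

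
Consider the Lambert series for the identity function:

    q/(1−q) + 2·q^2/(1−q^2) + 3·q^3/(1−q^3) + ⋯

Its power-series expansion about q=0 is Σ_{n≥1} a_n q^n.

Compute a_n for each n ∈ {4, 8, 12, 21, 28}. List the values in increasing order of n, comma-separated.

q^4  k|4↦f(k): 1:1 2:2 4:4  a_4=7
[q^8] f(1)=1,f(2)=2,f(4)=4,f(8)=8 ⇒ 15
d|12:{12,6,4,3,2,1}  Σf=12+6+4+3+2+1=28
[q^21] f(1)=1,f(3)=3,f(7)=7,f(21)=21 ⇒ 32
[q^28] f(28)=28,f(14)=14,f(7)=7,f(4)=4,f(2)=2,f(1)=1 ⇒ 56

7, 15, 28, 32, 56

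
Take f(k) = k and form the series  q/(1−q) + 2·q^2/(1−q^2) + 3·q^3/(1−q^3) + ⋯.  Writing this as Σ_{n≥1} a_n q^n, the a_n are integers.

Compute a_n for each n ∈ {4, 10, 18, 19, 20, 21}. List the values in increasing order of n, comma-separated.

n=4: 4·1 2·2 1·4  f→[4+2+1]=7
n=10: 1·10 2·5 5·2 10·1  f→[1+2+5+10]=18
[q^18] f(1)=1,f(2)=2,f(3)=3,f(6)=6,f(9)=9,f(18)=18 ⇒ 39
d|19:{1,19}  Σf=1+19=20
d|20:{1,2,4,5,10,20}  Σf=1+2+4+5+10+20=42
q^21  k|21↦f(k): 21:21 7:7 3:3 1:1  a_21=32

7, 18, 39, 20, 42, 32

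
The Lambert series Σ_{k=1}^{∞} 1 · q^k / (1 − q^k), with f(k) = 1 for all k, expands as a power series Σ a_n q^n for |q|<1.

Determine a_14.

n=14: 14·1 7·2 2·7 1·14  f→[1+1+1+1]=4

a_14 = 4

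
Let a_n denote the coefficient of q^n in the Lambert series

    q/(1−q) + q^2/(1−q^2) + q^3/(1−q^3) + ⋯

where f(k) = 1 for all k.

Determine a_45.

d|45:{45,15,9,5,3,1}  Σf=1+1+1+1+1+1=6

a_45 = 6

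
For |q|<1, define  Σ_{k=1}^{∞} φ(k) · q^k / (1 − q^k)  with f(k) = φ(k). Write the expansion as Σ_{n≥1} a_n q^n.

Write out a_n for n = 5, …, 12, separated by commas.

[q^5] φ(5)=4,φ(1)=1 ⇒ 5
n=6: 6·1 3·2 2·3 1·6  φ→[2+2+1+1]=6
n=7: 1·7 7·1  φ→[1+6]=7
q^8  k|8↦φ(k): 8:4 4:2 2:1 1:1  a_8=8
n=9: 9·1 3·3 1·9  φ→[6+2+1]=9
q^10  k|10↦φ(k): 1:1 2:1 5:4 10:4  a_10=10
[q^11] φ(1)=1,φ(11)=10 ⇒ 11
d|12:{12,6,4,3,2,1}  Σφ=4+2+2+2+1+1=12

5, 6, 7, 8, 9, 10, 11, 12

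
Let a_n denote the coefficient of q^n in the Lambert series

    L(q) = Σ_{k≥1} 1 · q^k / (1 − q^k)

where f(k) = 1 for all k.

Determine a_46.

a_46 = 4

q^46  k|46↦f(k): 46:1 23:1 2:1 1:1  a_46=4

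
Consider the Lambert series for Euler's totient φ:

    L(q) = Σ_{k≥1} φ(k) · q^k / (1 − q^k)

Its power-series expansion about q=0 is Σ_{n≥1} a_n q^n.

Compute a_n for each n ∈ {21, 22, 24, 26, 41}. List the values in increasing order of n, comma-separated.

[q^21] φ(21)=12,φ(7)=6,φ(3)=2,φ(1)=1 ⇒ 21
[q^22] φ(1)=1,φ(2)=1,φ(11)=10,φ(22)=10 ⇒ 22
q^24  k|24↦φ(k): 24:8 12:4 8:4 6:2 4:2 3:2 2:1 1:1  a_24=24
q^26  k|26↦φ(k): 1:1 2:1 13:12 26:12  a_26=26
d|41:{41,1}  Σφ=40+1=41

21, 22, 24, 26, 41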